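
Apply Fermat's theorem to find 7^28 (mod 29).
By Fermat's Little Theorem, 7^{28} ≡ 1 (mod 29) since 29 is prime and gcd(7, 29) = 1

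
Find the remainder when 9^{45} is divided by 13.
By Fermat: 9^{12} ≡ 1 mod 13. 45 = 3×12 + 9. So 9^{45} ≡ 9^{9} ≡ 1 mod 13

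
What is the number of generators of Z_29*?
A prime p has φ(p-1) primitive roots; here φ(28) = 12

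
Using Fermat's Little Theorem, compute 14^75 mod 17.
By Fermat: 14^{16} ≡ 1 (mod 17). 75 = 4×16 + 11. So 14^{75} ≡ 14^{11} ≡ 10 (mod 17)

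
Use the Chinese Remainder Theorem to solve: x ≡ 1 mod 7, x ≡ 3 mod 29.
M = 7 × 29 = 203. M₁ = 29, y₁ ≡ 1 mod 7. M₂ = 7, y₂ ≡ 25 mod 29. x = 1×29×1 + 3×7×25 ≡ 148 mod 203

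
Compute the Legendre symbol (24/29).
(24/29) = 24^{14} mod 29 = 1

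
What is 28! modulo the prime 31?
(30)! = (28)! × (29) × (30) ≡ -1 (mod 31). So (28)! ≡ -1 × [(30)(29)]^(-1) ≡ 15 (mod 31)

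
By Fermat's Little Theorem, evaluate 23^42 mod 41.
By Fermat: 23^{40} ≡ 1 mod 41. So 23^{42} = 23^{40} · 23^{2} ≡ 23^{2} ≡ 37 mod 41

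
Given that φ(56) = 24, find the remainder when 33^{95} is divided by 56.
By Euler: 33^{24} ≡ 1 mod 56 since gcd(33, 56) = 1. 95 = 3×24 + 23. So 33^{95} ≡ 33^{23} ≡ 17 mod 56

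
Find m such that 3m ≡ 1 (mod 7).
Since 7 is prime, by Fermat 3^(-1) ≡ 3^{5} ≡ 5 (mod 7). Verify: 3 × 5 = 15 ≡ 1 (mod 7)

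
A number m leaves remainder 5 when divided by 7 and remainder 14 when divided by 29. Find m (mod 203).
M = 7 × 29 = 203. M₁ = 29, y₁ ≡ 1 (mod 7). M₂ = 7, y₂ ≡ 25 (mod 29). m = 5×29×1 + 14×7×25 ≡ 159 (mod 203)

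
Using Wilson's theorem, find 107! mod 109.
(108)! = (107)! × (108) ≡ -1 mod 109. So (107)! ≡ -1 × (108)^(-1) ≡ (-1)×(-1) = 1 mod 109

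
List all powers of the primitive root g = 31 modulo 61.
31^1, 31^2, ..., 31^{60} mod 61: [31, 46, 23, 42, 21, 41, 51, 56, 28, 14, 7, 34, 17, 39, 50, 25, 43, 52, 26, 13, 37, 49, 55, 58, 29, 45, 53, 57, 59, 60, 30, 15, 38, 19, 40, 20, 10, 5, 33, 47, 54, 27, 44, 22, 11, 36, 18, 9, 35, 48, 24, 12, 6, 3, 32, 16, 8, 4, 2, 1]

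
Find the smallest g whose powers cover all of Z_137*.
g = 3. For each prime q|136: 3^{68}≡136, 3^{8}≡122, none ≡ 1, so ord_137(3) = 136 and 3 is a primitive root.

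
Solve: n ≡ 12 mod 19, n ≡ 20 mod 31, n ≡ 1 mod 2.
M = 19 × 31 × 2 = 1178. M₁ = 62, y₁ ≡ 4 mod 19. M₂ = 38, y₂ ≡ 9 mod 31. M₃ = 589, y₃ ≡ 1 mod 2. n = 12×62×4 + 20×38×9 + 1×589×1 ≡ 981 mod 1178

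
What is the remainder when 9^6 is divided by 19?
By repeated squaring mod 19: 9^{1}≡9, 9^{2}≡5, 9^{4}≡6. Then 9^{6} = 9^{4+2} ≡ 6 × 5 ≡ 11 mod 19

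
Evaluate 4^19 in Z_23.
By repeated squaring (mod 23): 4^{1}≡4, 4^{2}≡16, 4^{4}≡3, 4^{8}≡9, 4^{16}≡12. Then 4^{19} = 4^{16+2+1} ≡ 12 × 16 × 4 ≡ 9 (mod 23)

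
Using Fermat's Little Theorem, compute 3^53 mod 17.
By Fermat: 3^{16} ≡ 1 mod 17. 53 = 3×16 + 5. So 3^{53} ≡ 3^{5} ≡ 5 mod 17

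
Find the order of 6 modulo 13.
Powers of 6 mod 13: 6^1≡6, 6^2≡10, 6^3≡8, 6^4≡9, 6^5≡2, 6^6≡12, 6^7≡7, 6^8≡3, 6^9≡5, 6^10≡4, 6^11≡11, 6^12≡1. ord_13(6) = 12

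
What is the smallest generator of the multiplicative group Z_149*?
g = 2. Powers: [2, 4, 8, 16, 32, 64, ...] generates all 148 non-zero residues.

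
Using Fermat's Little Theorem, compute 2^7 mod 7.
By Fermat: 2^{6} ≡ 1 (mod 7). So 2^{7} = 2^{6} · 2^{1} ≡ 2^{1} ≡ 2 (mod 7)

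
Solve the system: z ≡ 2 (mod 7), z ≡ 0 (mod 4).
M = 7 × 4 = 28. M₁ = 4, y₁ ≡ 2 (mod 7). M₂ = 7, y₂ ≡ 3 (mod 4). z = 2×4×2 + 0×7×3 ≡ 16 (mod 28)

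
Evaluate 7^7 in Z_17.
By repeated squaring (mod 17): 7^{1}≡7, 7^{2}≡15, 7^{4}≡4. Then 7^{7} = 7^{4+2+1} ≡ 4 × 15 × 7 ≡ 12 (mod 17)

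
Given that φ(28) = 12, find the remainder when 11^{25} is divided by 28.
By Euler: 11^{12} ≡ 1 (mod 28) since gcd(11, 28) = 1. 25 = 2×12 + 1. So 11^{25} ≡ 11^{1} ≡ 11 (mod 28)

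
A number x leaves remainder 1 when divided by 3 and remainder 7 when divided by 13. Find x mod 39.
M = 3 × 13 = 39. M₁ = 13, y₁ ≡ 1 mod 3. M₂ = 3, y₂ ≡ 9 mod 13. x = 1×13×1 + 7×3×9 ≡ 7 mod 39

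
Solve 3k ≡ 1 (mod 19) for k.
Since 19 is prime, by Fermat 3^(-1) ≡ 3^{17} ≡ 13 (mod 19). Verify: 3 × 13 = 39 ≡ 1 (mod 19)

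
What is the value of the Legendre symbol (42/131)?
(42/131) = 42^{65} mod 131 = -1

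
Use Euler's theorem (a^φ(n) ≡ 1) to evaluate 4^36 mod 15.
By Euler: 4^{8} ≡ 1 mod 15 since gcd(4, 15) = 1. 36 = 4×8 + 4. So 4^{36} ≡ 4^{4} ≡ 1 mod 15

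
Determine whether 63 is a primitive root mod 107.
ord_107(63) divides 106. For each prime q|106: 63^{53}≡106, 63^{2}≡10, none ≡ 1. So 63 has order 106 and is a primitive root mod 107.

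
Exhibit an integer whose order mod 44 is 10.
3 has order 10 mod 44 since 3^{10} ≡ 1 mod 44 and no smaller power works.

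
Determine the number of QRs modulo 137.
The squaring map on Z_137* is 2-to-1, so there are (136)/2 = 68 QRs.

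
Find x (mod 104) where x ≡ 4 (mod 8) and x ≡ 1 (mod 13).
M = 8 × 13 = 104. M₁ = 13, y₁ ≡ 5 (mod 8). M₂ = 8, y₂ ≡ 5 (mod 13). x = 4×13×5 + 1×8×5 ≡ 92 (mod 104)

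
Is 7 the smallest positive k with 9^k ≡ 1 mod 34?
Powers of 9 mod 34: 9^1≡9, 9^2≡13, 9^3≡15, 9^4≡33, 9^5≡25, 9^6≡21, 9^7≡19, 9^8≡1. 9^7≡19≢1, so ord ≠ 7. No, the actual order is 8.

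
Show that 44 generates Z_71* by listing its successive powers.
44^1, 44^2, ..., 44^{70} mod 71: [44, 19, 55, 6, 51, 43, 46, 36, 22, 45, 63, 3, 61, 57, 23, 18, 11, 58, 67, 37, 66, 64, 47, 9, 41, 29, 69, 54, 33, 32, 59, 40, 56, 50, 70, 27, 52, 16, 65, 20, 28, 25, 35, 49, 26, 8, 68, 10, 14, 48, 53, 60, 13, 4, 34, 5, 7, 24, 62, 30, 42, 2, 17, 38, 39, 12, 31, 15, 21, 1]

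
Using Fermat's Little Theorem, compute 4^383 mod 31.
By Fermat: 4^{30} ≡ 1 (mod 31). 383 ≡ 23 (mod 30). So 4^{383} ≡ 4^{23} ≡ 2 (mod 31)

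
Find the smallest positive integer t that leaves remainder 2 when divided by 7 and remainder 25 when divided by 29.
M = 7 × 29 = 203. M₁ = 29, y₁ ≡ 1 mod 7. M₂ = 7, y₂ ≡ 25 mod 29. t = 2×29×1 + 25×7×25 ≡ 170 mod 203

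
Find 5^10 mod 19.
By repeated squaring mod 19: 5^{1}≡5, 5^{2}≡6, 5^{4}≡17, 5^{8}≡4. Then 5^{10} = 5^{8+2} ≡ 4 × 6 ≡ 5 mod 19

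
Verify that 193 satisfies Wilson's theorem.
(192)! mod 193 = 192. Since this equals -1 mod 193, Wilson confirms 193 is prime.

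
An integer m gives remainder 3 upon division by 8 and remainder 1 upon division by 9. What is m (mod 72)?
M = 8 × 9 = 72. M₁ = 9, y₁ ≡ 1 (mod 8). M₂ = 8, y₂ ≡ 8 (mod 9). m = 3×9×1 + 1×8×8 ≡ 19 (mod 72)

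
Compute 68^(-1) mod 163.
Since 163 is prime, by Fermat 68^(-1) ≡ 68^{161} ≡ 12 mod 163. Verify: 68 × 12 = 816 ≡ 1 mod 163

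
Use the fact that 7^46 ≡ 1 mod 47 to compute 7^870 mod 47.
By Fermat: 7^{46} ≡ 1 mod 47. 870 ≡ 42 mod 46. So 7^{870} ≡ 7^{42} ≡ 12 mod 47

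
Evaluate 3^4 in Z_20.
3^{4} = 81 ≡ 1 (mod 20)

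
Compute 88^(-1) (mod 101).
Since 101 is prime, by Fermat 88^(-1) ≡ 88^{99} ≡ 31 (mod 101). Verify: 88 × 31 = 2728 ≡ 1 (mod 101)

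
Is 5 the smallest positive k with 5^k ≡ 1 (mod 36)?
Powers of 5 mod 36: 5^1≡5, 5^2≡25, 5^3≡17, 5^4≡13, 5^5≡29, 5^6≡1. 5^5≡29≢1, so ord ≠ 5. No, the actual order is 6.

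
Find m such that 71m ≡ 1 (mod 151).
Since 151 is prime, by Fermat 71^(-1) ≡ 71^{149} ≡ 134 (mod 151). Verify: 71 × 134 = 9514 ≡ 1 (mod 151)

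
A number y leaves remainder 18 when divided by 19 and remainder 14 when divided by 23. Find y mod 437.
M = 19 × 23 = 437. M₁ = 23, y₁ ≡ 5 mod 19. M₂ = 19, y₂ ≡ 17 mod 23. y = 18×23×5 + 14×19×17 ≡ 37 mod 437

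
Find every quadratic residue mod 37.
Quadratic residues modulo 37: {1, 3, 4, 7, 9, 10, 11, 12, 16, 21, 25, 26, 27, 28, 30, 33, 34, 36}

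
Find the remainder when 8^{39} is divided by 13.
By Fermat: 8^{12} ≡ 1 (mod 13). 39 = 3×12 + 3. So 8^{39} ≡ 8^{3} ≡ 5 (mod 13)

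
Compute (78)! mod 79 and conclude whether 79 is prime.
(78)! mod 79 = 78. Since 78 ≡ -1 mod 79, 79 is prime.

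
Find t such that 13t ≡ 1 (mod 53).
Since 53 is prime, by Fermat 13^(-1) ≡ 13^{51} ≡ 49 (mod 53). Verify: 13 × 49 = 637 ≡ 1 (mod 53)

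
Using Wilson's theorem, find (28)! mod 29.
By Wilson's theorem, (28)! ≡ -1 ≡ 28 mod 29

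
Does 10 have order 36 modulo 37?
10^{3} ≡ 1 mod 37 and 3 < 36, so ord_37(10) = 3 ≠ 36 and 10 is not a primitive root.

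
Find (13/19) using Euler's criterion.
(13/19) = 13^{9} mod 19 = -1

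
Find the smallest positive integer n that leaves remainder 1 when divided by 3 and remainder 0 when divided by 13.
M = 3 × 13 = 39. M₁ = 13, y₁ ≡ 1 mod 3. M₂ = 3, y₂ ≡ 9 mod 13. n = 1×13×1 + 0×3×9 ≡ 13 mod 39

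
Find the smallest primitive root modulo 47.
g = 5. For each prime q|46: 5^{23}≡46, 5^{2}≡25, none ≡ 1, so ord_47(5) = 46 and 5 is a primitive root.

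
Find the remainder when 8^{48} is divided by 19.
By Fermat: 8^{18} ≡ 1 (mod 19). 48 = 2×18 + 12. So 8^{48} ≡ 8^{12} ≡ 1 (mod 19)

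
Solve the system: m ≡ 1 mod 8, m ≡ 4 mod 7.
M = 8 × 7 = 56. M₁ = 7, y₁ ≡ 7 mod 8. M₂ = 8, y₂ ≡ 1 mod 7. m = 1×7×7 + 4×8×1 ≡ 25 mod 56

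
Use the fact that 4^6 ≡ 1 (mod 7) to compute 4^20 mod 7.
By Fermat: 4^{6} ≡ 1 (mod 7). 20 = 3×6 + 2. So 4^{20} ≡ 4^{2} ≡ 2 (mod 7)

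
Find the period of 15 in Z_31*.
Powers of 15 mod 31: 15^1≡15, 15^2≡8, 15^3≡27, 15^4≡2, 15^5≡30, 15^6≡16, 15^7≡23, 15^8≡4, 15^9≡29, 15^10≡1. Order = 10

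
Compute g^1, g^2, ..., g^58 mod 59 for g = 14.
14^1, 14^2, ..., 14^{58} mod 59: [14, 19, 30, 7, 39, 15, 33, 49, 37, 46, 54, 48, 23, 27, 24, 41, 43, 12, 50, 51, 6, 25, 55, 3, 42, 57, 31, 21, 58, 45, 40, 29, 52, 20, 44, 26, 10, 22, 13, 5, 11, 36, 32, 35, 18, 16, 47, 9, 8, 53, 34, 4, 56, 17, 2, 28, 38, 1]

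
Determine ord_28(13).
Powers of 13 mod 28: 13^1≡13, 13^2≡1. So the order of 13 is 2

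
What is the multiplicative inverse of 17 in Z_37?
Since 37 is prime, by Fermat 17^(-1) ≡ 17^{35} ≡ 24 mod 37. Verify: 17 × 24 = 408 ≡ 1 mod 37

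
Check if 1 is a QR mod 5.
By Euler's criterion: 1^{2} ≡ 1 mod 5. Since this equals 1, 1 is a QR.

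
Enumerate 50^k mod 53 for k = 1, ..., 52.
50^1, 50^2, ..., 50^{52} mod 53: [50, 9, 26, 28, 22, 40, 39, 42, 33, 7, 32, 10, 23, 37, 48, 15, 8, 29, 19, 49, 12, 17, 2, 47, 18, 52, 3, 44, 27, 25, 31, 13, 14, 11, 20, 46, 21, 43, 30, 16, 5, 38, 45, 24, 34, 4, 41, 36, 51, 6, 35, 1]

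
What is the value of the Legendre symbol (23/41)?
(23/41) = 23^{20} mod 41 = 1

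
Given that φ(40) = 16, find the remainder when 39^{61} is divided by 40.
By Euler: 39^{16} ≡ 1 mod 40 since gcd(39, 40) = 1. 61 = 3×16 + 13. So 39^{61} ≡ 39^{13} ≡ 39 mod 40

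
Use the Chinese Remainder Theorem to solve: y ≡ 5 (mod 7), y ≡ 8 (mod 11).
M = 7 × 11 = 77. M₁ = 11, y₁ ≡ 2 (mod 7). M₂ = 7, y₂ ≡ 8 (mod 11). y = 5×11×2 + 8×7×8 ≡ 19 (mod 77)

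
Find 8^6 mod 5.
Using Fermat: 8^{4} ≡ 1 mod 5. 6 ≡ 2 mod 4. So 8^{6} ≡ 8^{2} ≡ 4 mod 5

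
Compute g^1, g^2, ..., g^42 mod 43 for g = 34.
34^1, 34^2, ..., 34^{42} mod 43: [34, 38, 2, 25, 33, 4, 7, 23, 8, 14, 3, 16, 28, 6, 32, 13, 12, 21, 26, 24, 42, 9, 5, 41, 18, 10, 39, 36, 20, 35, 29, 40, 27, 15, 37, 11, 30, 31, 22, 17, 19, 1]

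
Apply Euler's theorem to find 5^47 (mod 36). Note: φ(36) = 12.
By Euler: 5^{12} ≡ 1 (mod 36) since gcd(5, 36) = 1. 47 = 3×12 + 11. So 5^{47} ≡ 5^{11} ≡ 29 (mod 36)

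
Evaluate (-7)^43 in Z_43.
Using Fermat: (-7)^{42} ≡ 1 mod 43. 43 ≡ 1 mod 42. So (-7)^{43} ≡ (-7)^{1} ≡ 36 mod 43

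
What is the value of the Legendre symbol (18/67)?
(18/67) = 18^{33} mod 67 = -1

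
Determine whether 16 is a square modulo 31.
By Euler's criterion: 16^{15} ≡ 1 (mod 31). Since this equals 1, 16 is a QR.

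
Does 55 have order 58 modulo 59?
ord_59(55) divides 58. For each prime q|58: 55^{29}≡58, 55^{2}≡16, none ≡ 1. So 55 has order 58 and is a primitive root mod 59.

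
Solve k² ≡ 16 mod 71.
The square roots of 16 mod 71 are 4 and 67. Verify: 4² = 16 ≡ 16 mod 71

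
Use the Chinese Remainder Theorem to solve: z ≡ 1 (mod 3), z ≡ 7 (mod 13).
M = 3 × 13 = 39. M₁ = 13, y₁ ≡ 1 (mod 3). M₂ = 3, y₂ ≡ 9 (mod 13). z = 1×13×1 + 7×3×9 ≡ 7 (mod 39)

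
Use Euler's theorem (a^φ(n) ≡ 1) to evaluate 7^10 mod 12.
By Euler: 7^{4} ≡ 1 (mod 12) since gcd(7, 12) = 1. 10 = 2×4 + 2. So 7^{10} ≡ 7^{2} ≡ 1 (mod 12)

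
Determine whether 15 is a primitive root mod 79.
15^{26} ≡ 1 mod 79 and 26 < 78, so ord_79(15) = 26 ≠ 78 and 15 is not a primitive root.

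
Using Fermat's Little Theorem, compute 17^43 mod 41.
By Fermat: 17^{40} ≡ 1 (mod 41). So 17^{43} = 17^{40} · 17^{3} ≡ 17^{3} ≡ 34 (mod 41)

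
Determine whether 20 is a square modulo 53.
By Euler's criterion: 20^{26} ≡ 52 mod 53. Since this equals -1 (≡ 52), 20 is not a QR.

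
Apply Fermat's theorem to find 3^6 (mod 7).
By Fermat's Little Theorem, 3^{6} ≡ 1 (mod 7) since 7 is prime and gcd(3, 7) = 1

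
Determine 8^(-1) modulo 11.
Since 11 is prime, by Fermat 8^(-1) ≡ 8^{9} ≡ 7 mod 11. Verify: 8 × 7 = 56 ≡ 1 mod 11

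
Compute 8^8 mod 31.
By repeated squaring mod 31: 8^{1}≡8, 8^{2}≡2, 8^{4}≡4, 8^{8}≡16. So 8^{8} ≡ 16 mod 31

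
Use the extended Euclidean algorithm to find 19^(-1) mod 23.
Extended GCD: 19(-6) + 23(5) = 1. So 19^(-1) ≡ -6 ≡ 17 (mod 23). Verify: 19 × 17 = 323 ≡ 1 (mod 23)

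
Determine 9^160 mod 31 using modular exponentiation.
Using Fermat: 9^{30} ≡ 1 mod 31. 160 ≡ 10 mod 30. So 9^{160} ≡ 9^{10} ≡ 5 mod 31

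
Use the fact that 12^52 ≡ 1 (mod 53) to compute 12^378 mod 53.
By Fermat: 12^{52} ≡ 1 (mod 53). 378 ≡ 14 (mod 52). So 12^{378} ≡ 12^{14} ≡ 11 (mod 53)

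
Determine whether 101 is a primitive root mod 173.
ord_173(101) divides 172. For each prime q|172: 101^{86}≡172, 101^{4}≡36, none ≡ 1. So 101 has order 172 and is a primitive root mod 173.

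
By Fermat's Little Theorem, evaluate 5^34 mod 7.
By Fermat: 5^{6} ≡ 1 (mod 7). 34 = 5×6 + 4. So 5^{34} ≡ 5^{4} ≡ 2 (mod 7)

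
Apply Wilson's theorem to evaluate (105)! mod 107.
(106)! = (105)! × (106) ≡ -1 (mod 107). So (105)! ≡ -1 × (106)^(-1) ≡ (-1)×(-1) = 1 (mod 107)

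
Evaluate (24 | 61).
(24/61) = 24^{30} mod 61 = -1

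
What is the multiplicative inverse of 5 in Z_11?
Since 11 is prime, by Fermat 5^(-1) ≡ 5^{9} ≡ 9 mod 11. Verify: 5 × 9 = 45 ≡ 1 mod 11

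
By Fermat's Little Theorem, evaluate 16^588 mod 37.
By Fermat: 16^{36} ≡ 1 (mod 37). 588 ≡ 12 (mod 36). So 16^{588} ≡ 16^{12} ≡ 26 (mod 37)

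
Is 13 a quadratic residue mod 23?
By Euler's criterion: 13^{11} ≡ 1 (mod 23). Since this equals 1, 13 is a QR.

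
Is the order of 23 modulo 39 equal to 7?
Powers of 23 mod 39: 23^1≡23, 23^2≡22, 23^3≡38, 23^4≡16, 23^5≡17, 23^6≡1. Already 23^6≡1, so the order is 6 < 7. No, the actual order is 6.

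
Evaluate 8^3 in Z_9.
8^{3} = 512 ≡ 8 (mod 9)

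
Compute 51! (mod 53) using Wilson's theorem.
(52)! = (51)! × (52) ≡ -1 (mod 53). So (51)! ≡ -1 × (52)^(-1) ≡ (-1)×(-1) = 1 (mod 53)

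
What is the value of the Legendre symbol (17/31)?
(17/31) = 17^{15} mod 31 = -1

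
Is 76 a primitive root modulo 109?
76^{4} ≡ 1 (mod 109) and 4 < 108, so ord_109(76) = 4 ≠ 108 and 76 is not a primitive root.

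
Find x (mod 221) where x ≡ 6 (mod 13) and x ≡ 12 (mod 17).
M = 13 × 17 = 221. M₁ = 17, y₁ ≡ 10 (mod 13). M₂ = 13, y₂ ≡ 4 (mod 17). x = 6×17×10 + 12×13×4 ≡ 97 (mod 221)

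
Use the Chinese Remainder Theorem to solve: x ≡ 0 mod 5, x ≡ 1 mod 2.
M = 5 × 2 = 10. M₁ = 2, y₁ ≡ 3 mod 5. M₂ = 5, y₂ ≡ 1 mod 2. x = 0×2×3 + 1×5×1 ≡ 5 mod 10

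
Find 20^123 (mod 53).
Using Fermat: 20^{52} ≡ 1 (mod 53). 123 ≡ 19 (mod 52). So 20^{123} ≡ 20^{19} ≡ 5 (mod 53)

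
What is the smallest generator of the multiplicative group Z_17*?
g = 3. For each prime q|16: 3^{8}≡16, none ≡ 1, so ord_17(3) = 16 and 3 is a primitive root.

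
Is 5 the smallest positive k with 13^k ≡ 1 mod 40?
Powers of 13 mod 40: 13^1≡13, 13^2≡9, 13^3≡37, 13^4≡1. Already 13^4≡1, so the order is 4 < 5. No, the actual order is 4.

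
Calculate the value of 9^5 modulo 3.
By repeated squaring (mod 3): 9^{1}≡0, 9^{2}≡0, 9^{4}≡0. Then 9^{5} = 9^{4+1} ≡ 0 × 0 ≡ 0 (mod 3)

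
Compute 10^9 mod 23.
By repeated squaring mod 23: 10^{1}≡10, 10^{2}≡8, 10^{4}≡18, 10^{8}≡2. Then 10^{9} = 10^{8+1} ≡ 2 × 10 ≡ 20 mod 23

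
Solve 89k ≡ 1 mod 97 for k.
Since 97 is prime, by Fermat 89^(-1) ≡ 89^{95} ≡ 12 mod 97. Verify: 89 × 12 = 1068 ≡ 1 mod 97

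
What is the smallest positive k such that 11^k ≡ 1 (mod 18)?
Powers of 11 mod 18: 11^1≡11, 11^2≡13, 11^3≡17, 11^4≡7, 11^5≡5, 11^6≡1. Order = 6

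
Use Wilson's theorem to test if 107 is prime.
(106)! mod 107 = 106. Since 106 ≡ -1 (mod 107), 107 is prime.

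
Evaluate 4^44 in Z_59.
By repeated squaring (mod 59): 4^{1}≡4, 4^{2}≡16, 4^{4}≡20, 4^{8}≡46, 4^{16}≡51, 4^{32}≡5. Then 4^{44} = 4^{32+8+4} ≡ 5 × 46 × 20 ≡ 57 (mod 59)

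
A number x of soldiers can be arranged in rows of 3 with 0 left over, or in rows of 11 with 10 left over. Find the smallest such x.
M = 3 × 11 = 33. M₁ = 11, y₁ ≡ 2 mod 3. M₂ = 3, y₂ ≡ 4 mod 11. x = 0×11×2 + 10×3×4 ≡ 21 mod 33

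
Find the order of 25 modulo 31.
Powers of 25 mod 31: 25^1≡25, 25^2≡5, 25^3≡1. ord_31(25) = 3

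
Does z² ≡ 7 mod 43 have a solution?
By Euler's criterion: 7^{21} ≡ 42 mod 43. Since this equals -1 (≡ 42), 7 is not a QR.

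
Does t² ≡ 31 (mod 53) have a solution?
By Euler's criterion: 31^{26} ≡ 52 (mod 53). Since this equals -1 (≡ 52), 31 is not a QR.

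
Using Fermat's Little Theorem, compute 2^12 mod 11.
By Fermat: 2^{10} ≡ 1 (mod 11). So 2^{12} = 2^{10} · 2^{2} ≡ 2^{2} ≡ 4 (mod 11)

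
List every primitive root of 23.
There are φ(22) = 10 primitive roots mod 23: {5, 7, 10, 11, 14, 15, 17, 19, 20, 21}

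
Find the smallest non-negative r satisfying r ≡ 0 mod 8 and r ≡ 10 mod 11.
M = 8 × 11 = 88. M₁ = 11, y₁ ≡ 3 mod 8. M₂ = 8, y₂ ≡ 7 mod 11. r = 0×11×3 + 10×8×7 ≡ 32 mod 88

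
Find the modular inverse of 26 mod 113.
Since 113 is prime, by Fermat 26^(-1) ≡ 26^{111} ≡ 100 mod 113. Verify: 26 × 100 = 2600 ≡ 1 mod 113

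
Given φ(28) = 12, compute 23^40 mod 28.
By Euler: 23^{12} ≡ 1 (mod 28) since gcd(23, 28) = 1. 40 = 3×12 + 4. So 23^{40} ≡ 23^{4} ≡ 9 (mod 28)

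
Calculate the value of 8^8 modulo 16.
By repeated squaring mod 16: 8^{1}≡8, 8^{2}≡0, 8^{4}≡0, 8^{8}≡0. So 8^{8} ≡ 0 mod 16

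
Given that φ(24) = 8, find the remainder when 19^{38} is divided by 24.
By Euler: 19^{8} ≡ 1 mod 24 since gcd(19, 24) = 1. 38 = 4×8 + 6. So 19^{38} ≡ 19^{6} ≡ 1 mod 24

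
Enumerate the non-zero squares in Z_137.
QRs mod 137: {1, 2, 4, 7, 8, 9, 11, 14, 15, 16, 17, 18, 19, 22, 25, 28, 30, 32, 34, 36, 37, 38, 39, 44, 49, 50, 56, 59, 60, 61, 63, 64, 65, 68, 69, 72, 73, 74, 76, 77, 78, 81, 87, 88, 93, 98, 99, 100, 101, 103, 105, 107, 109, 112, 115, 118, 119, 120, 121, 122, 123, 126, 128, 129, 130, 133, 135, 136}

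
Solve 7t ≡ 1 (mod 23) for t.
Since 23 is prime, by Fermat 7^(-1) ≡ 7^{21} ≡ 10 (mod 23). Verify: 7 × 10 = 70 ≡ 1 (mod 23)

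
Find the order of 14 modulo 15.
Powers of 14 mod 15: 14^1≡14, 14^2≡1. So the order of 14 is 2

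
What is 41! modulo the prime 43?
(42)! = (41)! × (42) ≡ -1 (mod 43). So (41)! ≡ -1 × (42)^(-1) ≡ (-1)×(-1) = 1 (mod 43)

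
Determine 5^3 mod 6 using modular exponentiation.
5^{3} = 125 ≡ 5 mod 6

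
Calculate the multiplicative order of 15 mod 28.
Powers of 15 mod 28: 15^1≡15, 15^2≡1. ord_28(15) = 2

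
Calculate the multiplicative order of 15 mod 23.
Powers of 15 mod 23: 15^1≡15, 15^2≡18, 15^3≡17, 15^4≡2, 15^5≡7, 15^6≡13, 15^7≡11, 15^8≡4, 15^9≡14, 15^10≡3, 15^11≡22, 15^12≡8, 15^13≡5, 15^14≡6, 15^15≡21, 15^16≡16, 15^17≡10, 15^18≡12, 15^19≡19, 15^20≡9, 15^21≡20, 15^22≡1. ord_23(15) = 22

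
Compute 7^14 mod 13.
Using Fermat: 7^{12} ≡ 1 (mod 13). 14 ≡ 2 (mod 12). So 7^{14} ≡ 7^{2} ≡ 10 (mod 13)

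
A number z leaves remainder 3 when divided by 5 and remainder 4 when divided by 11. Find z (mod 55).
M = 5 × 11 = 55. M₁ = 11, y₁ ≡ 1 (mod 5). M₂ = 5, y₂ ≡ 9 (mod 11). z = 3×11×1 + 4×5×9 ≡ 48 (mod 55)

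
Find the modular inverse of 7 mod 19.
Since 19 is prime, by Fermat 7^(-1) ≡ 7^{17} ≡ 11 (mod 19). Verify: 7 × 11 = 77 ≡ 1 (mod 19)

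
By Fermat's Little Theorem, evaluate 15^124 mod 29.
By Fermat: 15^{28} ≡ 1 mod 29. 124 = 4×28 + 12. So 15^{124} ≡ 15^{12} ≡ 25 mod 29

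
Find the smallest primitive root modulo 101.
g = 2. For each prime q|100: 2^{50}≡100, 2^{20}≡95, none ≡ 1, so ord_101(2) = 100 and 2 is a primitive root.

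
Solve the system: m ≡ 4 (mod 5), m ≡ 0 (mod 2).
M = 5 × 2 = 10. M₁ = 2, y₁ ≡ 3 (mod 5). M₂ = 5, y₂ ≡ 1 (mod 2). m = 4×2×3 + 0×5×1 ≡ 4 (mod 10)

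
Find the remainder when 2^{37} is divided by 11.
By Fermat: 2^{10} ≡ 1 mod 11. 37 = 3×10 + 7. So 2^{37} ≡ 2^{7} ≡ 7 mod 11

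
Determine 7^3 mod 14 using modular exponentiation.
7^{3} = 343 ≡ 7 mod 14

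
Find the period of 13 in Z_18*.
Powers of 13 mod 18: 13^1≡13, 13^2≡7, 13^3≡1. Order = 3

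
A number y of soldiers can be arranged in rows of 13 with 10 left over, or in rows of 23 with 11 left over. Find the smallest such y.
M = 13 × 23 = 299. M₁ = 23, y₁ ≡ 4 mod 13. M₂ = 13, y₂ ≡ 16 mod 23. y = 10×23×4 + 11×13×16 ≡ 218 mod 299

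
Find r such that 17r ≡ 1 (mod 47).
Since 47 is prime, by Fermat 17^(-1) ≡ 17^{45} ≡ 36 (mod 47). Verify: 17 × 36 = 612 ≡ 1 (mod 47)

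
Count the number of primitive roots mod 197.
A prime p has φ(p-1) primitive roots; here φ(196) = 84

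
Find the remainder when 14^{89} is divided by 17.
By Fermat: 14^{16} ≡ 1 mod 17. 89 = 5×16 + 9. So 14^{89} ≡ 14^{9} ≡ 3 mod 17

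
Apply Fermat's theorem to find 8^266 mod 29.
By Fermat: 8^{28} ≡ 1 mod 29. 266 ≡ 14 mod 28. So 8^{266} ≡ 8^{14} ≡ 28 mod 29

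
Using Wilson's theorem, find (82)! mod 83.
By Wilson's theorem, (82)! ≡ -1 ≡ 82 mod 83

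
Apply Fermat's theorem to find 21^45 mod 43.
By Fermat: 21^{42} ≡ 1 mod 43. So 21^{45} = 21^{42} · 21^{3} ≡ 21^{3} ≡ 16 mod 43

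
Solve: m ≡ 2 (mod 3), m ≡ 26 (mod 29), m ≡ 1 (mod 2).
M = 3 × 29 × 2 = 174. M₁ = 58, y₁ ≡ 1 (mod 3). M₂ = 6, y₂ ≡ 5 (mod 29). M₃ = 87, y₃ ≡ 1 (mod 2). m = 2×58×1 + 26×6×5 + 1×87×1 ≡ 113 (mod 174)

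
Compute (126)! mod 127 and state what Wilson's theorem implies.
(126)! mod 127 = 126. Since this equals -1 mod 127, Wilson confirms 127 is prime.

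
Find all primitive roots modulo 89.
There are φ(88) = 40 primitive roots mod 89: {3, 6, 7, 13, 14, 15, 19, 23, 24, 26, 27, 28, 29, 30, 31, 33, 35, 38, 41, 43, 46, 48, 51, 54, 56, 58, 59, 60, 61, 62, 63, 65, 66, 70, 74, 75, 76, 82, 83, 86}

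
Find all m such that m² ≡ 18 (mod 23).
The square roots of 18 mod 23 are 8 and 15. Verify: 8² = 64 ≡ 18 (mod 23)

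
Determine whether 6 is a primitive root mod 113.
ord_113(6) divides 112. For each prime q|112: 6^{56}≡112, 6^{16}≡30, none ≡ 1. So 6 has order 112 and is a primitive root mod 113.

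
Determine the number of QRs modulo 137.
Exactly half the non-zero residues mod a prime are QRs: (137-1)/2 = 68.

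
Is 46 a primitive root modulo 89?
ord_89(46) divides 88. For each prime q|88: 46^{44}≡88, 46^{8}≡67, none ≡ 1. So 46 has order 88 and is a primitive root mod 89.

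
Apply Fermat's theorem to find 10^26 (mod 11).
By Fermat: 10^{10} ≡ 1 (mod 11). 26 = 2×10 + 6. So 10^{26} ≡ 10^{6} ≡ 1 (mod 11)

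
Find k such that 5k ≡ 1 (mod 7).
Since 7 is prime, by Fermat 5^(-1) ≡ 5^{5} ≡ 3 (mod 7). Verify: 5 × 3 = 15 ≡ 1 (mod 7)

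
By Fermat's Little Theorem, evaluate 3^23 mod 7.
By Fermat: 3^{6} ≡ 1 mod 7. 23 = 3×6 + 5. So 3^{23} ≡ 3^{5} ≡ 5 mod 7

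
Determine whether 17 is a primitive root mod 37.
ord_37(17) divides 36. For each prime q|36: 17^{18}≡36, 17^{12}≡26, none ≡ 1. So 17 has order 36 and is a primitive root mod 37.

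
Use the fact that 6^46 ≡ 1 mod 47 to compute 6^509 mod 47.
By Fermat: 6^{46} ≡ 1 mod 47. 509 ≡ 3 mod 46. So 6^{509} ≡ 6^{3} ≡ 28 mod 47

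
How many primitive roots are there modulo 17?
A prime p has φ(p-1) primitive roots; here φ(16) = 8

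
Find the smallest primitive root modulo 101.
g = 2. Powers: [2, 4, 8, 16, 32, 64, 27, ...] generates all 100 non-zero residues.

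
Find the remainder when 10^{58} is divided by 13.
By Fermat: 10^{12} ≡ 1 (mod 13). 58 = 4×12 + 10. So 10^{58} ≡ 10^{10} ≡ 3 (mod 13)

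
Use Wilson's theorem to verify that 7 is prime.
(6)! mod 7 = 6. Since this equals -1 mod 7, Wilson confirms 7 is prime.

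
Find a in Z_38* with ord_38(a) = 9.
5 has order 9 mod 38 since 5^{9} ≡ 1 (mod 38) and no smaller power works.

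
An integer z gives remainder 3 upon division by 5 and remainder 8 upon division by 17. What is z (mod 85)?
M = 5 × 17 = 85. M₁ = 17, y₁ ≡ 3 (mod 5). M₂ = 5, y₂ ≡ 7 (mod 17). z = 3×17×3 + 8×5×7 ≡ 8 (mod 85)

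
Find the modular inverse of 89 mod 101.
Since 101 is prime, by Fermat 89^(-1) ≡ 89^{99} ≡ 42 (mod 101). Verify: 89 × 42 = 3738 ≡ 1 (mod 101)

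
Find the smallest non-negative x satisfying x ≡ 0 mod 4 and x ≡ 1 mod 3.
M = 4 × 3 = 12. M₁ = 3, y₁ ≡ 3 mod 4. M₂ = 4, y₂ ≡ 1 mod 3. x = 0×3×3 + 1×4×1 ≡ 4 mod 12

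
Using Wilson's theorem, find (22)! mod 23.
By Wilson's theorem, (22)! ≡ -1 ≡ 22 (mod 23)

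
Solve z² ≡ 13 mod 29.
The square roots of 13 mod 29 are 10 and 19. Verify: 10² = 100 ≡ 13 mod 29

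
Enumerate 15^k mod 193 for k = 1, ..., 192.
15^1, 15^2, ..., 15^{192} mod 193: [15, 32, 94, 59, 113, 151, 142, 7, 105, 31, 79, 27, 19, 92, 29, 49, 156, 24, 167, 189, 133, 65, 10, 150, 127, 168, 11, 165, 159, 69, 70, 85, 117, 18, 77, 190, 148, 97, 104, 16, 47, 126, 153, 172, 71, 100, 149, 112, 136, 110, 106, 46, 111, 121, 78, 12, 180, 191, 163, 129, 5, 75, 160, 84, 102, 179, 176, 131, 35, 139, 155, 9, 135, 95, 74, 145, 52, 8, 120, 63, 173, 86, 132, 50, 171, 56, 68, 55, 53, 23, 152, 157, 39, 6, 90, 192, 178, 161, 99, 134, 80, 42, 51, 186, 88, 162, 114, 166, 174, 101, 164, 144, 37, 169, 26, 4, 60, 128, 183, 43, 66, 25, 182, 28, 34, 124, 123, 108, 76, 175, 116, 3, 45, 96, 89, 177, 146, 67, 40, 21, 122, 93, 44, 81, 57, 83, 87, 147, 82, 72, 115, 181, 13, 2, 30, 64, 188, 118, 33, 109, 91, 14, 17, 62, 158, 54, 38, 184, 58, 98, 119, 48, 141, 185, 73, 130, 20, 107, 61, 143, 22, 137, 125, 138, 140, 170, 41, 36, 154, 187, 103, 1]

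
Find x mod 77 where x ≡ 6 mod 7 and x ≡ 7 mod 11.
M = 7 × 11 = 77. M₁ = 11, y₁ ≡ 2 mod 7. M₂ = 7, y₂ ≡ 8 mod 11. x = 6×11×2 + 7×7×8 ≡ 62 mod 77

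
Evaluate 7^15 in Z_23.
By repeated squaring (mod 23): 7^{1}≡7, 7^{2}≡3, 7^{4}≡9, 7^{8}≡12. Then 7^{15} = 7^{8+4+2+1} ≡ 12 × 9 × 3 × 7 ≡ 14 (mod 23)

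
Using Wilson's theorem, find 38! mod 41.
(40)! = (38)! × (39) × (40) ≡ -1 mod 41. So (38)! ≡ -1 × [(40)(39)]^(-1) ≡ 20 mod 41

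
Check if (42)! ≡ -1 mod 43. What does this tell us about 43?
(42)! mod 43 = 42. Since this equals -1 mod 43, Wilson confirms 43 is prime.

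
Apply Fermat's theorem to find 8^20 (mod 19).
By Fermat: 8^{18} ≡ 1 (mod 19). So 8^{20} = 8^{18} · 8^{2} ≡ 8^{2} ≡ 7 (mod 19)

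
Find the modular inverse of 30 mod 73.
Since 73 is prime, by Fermat 30^(-1) ≡ 30^{71} ≡ 56 mod 73. Verify: 30 × 56 = 1680 ≡ 1 mod 73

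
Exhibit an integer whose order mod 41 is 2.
40 has order 2 mod 41 since 40^{2} ≡ 1 (mod 41) and no smaller power works.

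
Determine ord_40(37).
Powers of 37 mod 40: 37^1≡37, 37^2≡9, 37^3≡13, 37^4≡1. So the order of 37 is 4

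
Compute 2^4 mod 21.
2^{4} = 16 ≡ 16 (mod 21)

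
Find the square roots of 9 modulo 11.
The square roots of 9 mod 11 are 3 and 8. Verify: 3² = 9 ≡ 9 mod 11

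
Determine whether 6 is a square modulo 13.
By Euler's criterion: 6^{6} ≡ 12 (mod 13). Since this equals -1 (≡ 12), 6 is not a QR.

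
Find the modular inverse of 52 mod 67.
Since 67 is prime, by Fermat 52^(-1) ≡ 52^{65} ≡ 58 (mod 67). Verify: 52 × 58 = 3016 ≡ 1 (mod 67)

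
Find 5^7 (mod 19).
By repeated squaring (mod 19): 5^{1}≡5, 5^{2}≡6, 5^{4}≡17. Then 5^{7} = 5^{4+2+1} ≡ 17 × 6 × 5 ≡ 16 (mod 19)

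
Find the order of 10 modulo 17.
Powers of 10 mod 17: 10^1≡10, 10^2≡15, 10^3≡14, 10^4≡4, 10^5≡6, 10^6≡9, 10^7≡5, 10^8≡16, 10^9≡7, 10^10≡2, 10^11≡3, 10^12≡13, 10^13≡11, 10^14≡8, 10^15≡12, 10^16≡1. Order = 16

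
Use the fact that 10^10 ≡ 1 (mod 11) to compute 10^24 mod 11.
By Fermat: 10^{10} ≡ 1 (mod 11). 24 = 2×10 + 4. So 10^{24} ≡ 10^{4} ≡ 1 (mod 11)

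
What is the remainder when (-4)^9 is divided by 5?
Using Fermat: (-4)^{4} ≡ 1 mod 5. 9 ≡ 1 mod 4. So (-4)^{9} ≡ (-4)^{1} ≡ 1 mod 5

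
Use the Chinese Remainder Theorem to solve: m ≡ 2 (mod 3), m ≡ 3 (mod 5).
M = 3 × 5 = 15. M₁ = 5, y₁ ≡ 2 (mod 3). M₂ = 3, y₂ ≡ 2 (mod 5). m = 2×5×2 + 3×3×2 ≡ 8 (mod 15)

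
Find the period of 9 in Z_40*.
Powers of 9 mod 40: 9^1≡9, 9^2≡1. So the order of 9 is 2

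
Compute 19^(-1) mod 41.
Since 41 is prime, by Fermat 19^(-1) ≡ 19^{39} ≡ 13 mod 41. Verify: 19 × 13 = 247 ≡ 1 mod 41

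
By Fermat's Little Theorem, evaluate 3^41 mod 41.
By Fermat: 3^{40} ≡ 1 mod 41. So 3^{41} = 3^{40} · 3^{1} ≡ 3^{1} ≡ 3 mod 41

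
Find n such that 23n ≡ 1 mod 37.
Since 37 is prime, by Fermat 23^(-1) ≡ 23^{35} ≡ 29 mod 37. Verify: 23 × 29 = 667 ≡ 1 mod 37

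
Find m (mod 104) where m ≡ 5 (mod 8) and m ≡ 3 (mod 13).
M = 8 × 13 = 104. M₁ = 13, y₁ ≡ 5 (mod 8). M₂ = 8, y₂ ≡ 5 (mod 13). m = 5×13×5 + 3×8×5 ≡ 29 (mod 104)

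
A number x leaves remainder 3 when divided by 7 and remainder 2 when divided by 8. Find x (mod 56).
M = 7 × 8 = 56. M₁ = 8, y₁ ≡ 1 (mod 7). M₂ = 7, y₂ ≡ 7 (mod 8). x = 3×8×1 + 2×7×7 ≡ 10 (mod 56)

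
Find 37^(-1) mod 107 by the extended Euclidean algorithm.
Extended GCD: 37(-26) + 107(9) = 1. So 37^(-1) ≡ -26 ≡ 81 mod 107. Verify: 37 × 81 = 2997 ≡ 1 mod 107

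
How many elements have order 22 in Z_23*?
There are φ(23-1) = φ(22) = 10 primitive roots modulo 23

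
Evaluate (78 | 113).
(78/113) = 78^{56} mod 113 = -1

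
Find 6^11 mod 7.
Using Fermat: 6^{6} ≡ 1 mod 7. 11 ≡ 5 mod 6. So 6^{11} ≡ 6^{5} ≡ 6 mod 7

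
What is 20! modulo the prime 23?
(22)! = (20)! × (21) × (22) ≡ -1 mod 23. So (20)! ≡ -1 × [(22)(21)]^(-1) ≡ 11 mod 23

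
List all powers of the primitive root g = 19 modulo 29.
19^1, 19^2, ..., 19^{28} mod 29: [19, 13, 15, 24, 21, 22, 12, 25, 11, 6, 27, 20, 3, 28, 10, 16, 14, 5, 8, 7, 17, 4, 18, 23, 2, 9, 26, 1]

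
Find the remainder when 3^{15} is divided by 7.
By Fermat: 3^{6} ≡ 1 (mod 7). 15 = 2×6 + 3. So 3^{15} ≡ 3^{3} ≡ 6 (mod 7)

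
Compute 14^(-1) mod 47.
Since 47 is prime, by Fermat 14^(-1) ≡ 14^{45} ≡ 37 mod 47. Verify: 14 × 37 = 518 ≡ 1 mod 47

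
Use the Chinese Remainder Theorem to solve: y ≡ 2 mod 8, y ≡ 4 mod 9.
M = 8 × 9 = 72. M₁ = 9, y₁ ≡ 1 mod 8. M₂ = 8, y₂ ≡ 8 mod 9. y = 2×9×1 + 4×8×8 ≡ 58 mod 72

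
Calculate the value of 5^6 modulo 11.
By repeated squaring (mod 11): 5^{1}≡5, 5^{2}≡3, 5^{4}≡9. Then 5^{6} = 5^{4+2} ≡ 9 × 3 ≡ 5 (mod 11)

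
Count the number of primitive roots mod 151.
Number of primitive roots mod 151 = φ(p-1) = φ(150) = 40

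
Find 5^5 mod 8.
By repeated squaring mod 8: 5^{1}≡5, 5^{2}≡1, 5^{4}≡1. Then 5^{5} = 5^{4+1} ≡ 1 × 5 ≡ 5 mod 8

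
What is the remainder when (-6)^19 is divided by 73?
By repeated squaring mod 73: (-6)^{1}≡67, (-6)^{2}≡36, (-6)^{4}≡55, (-6)^{8}≡32, (-6)^{16}≡2. Then (-6)^{19} = (-6)^{16+2+1} ≡ 2 × 36 × 67 ≡ 6 mod 73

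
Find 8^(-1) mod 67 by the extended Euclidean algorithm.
Extended GCD: 8(-25) + 67(3) = 1. So 8^(-1) ≡ -25 ≡ 42 mod 67. Verify: 8 × 42 = 336 ≡ 1 mod 67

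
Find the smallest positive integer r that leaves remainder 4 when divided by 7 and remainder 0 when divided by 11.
M = 7 × 11 = 77. M₁ = 11, y₁ ≡ 2 (mod 7). M₂ = 7, y₂ ≡ 8 (mod 11). r = 4×11×2 + 0×7×8 ≡ 11 (mod 77)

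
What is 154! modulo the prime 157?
(156)! = (154)! × (155) × (156) ≡ -1 (mod 157). So (154)! ≡ -1 × [(156)(155)]^(-1) ≡ 78 (mod 157)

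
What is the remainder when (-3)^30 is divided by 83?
By repeated squaring (mod 83): (-3)^{1}≡80, (-3)^{2}≡9, (-3)^{4}≡81, (-3)^{8}≡4, (-3)^{16}≡16. Then (-3)^{30} = (-3)^{16+8+4+2} ≡ 16 × 4 × 81 × 9 ≡ 10 (mod 83)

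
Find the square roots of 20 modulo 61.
The square roots of 20 mod 61 are 9 and 52. Verify: 9² = 81 ≡ 20 mod 61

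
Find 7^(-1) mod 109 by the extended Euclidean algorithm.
Extended GCD: 7(-31) + 109(2) = 1. So 7^(-1) ≡ -31 ≡ 78 mod 109. Verify: 7 × 78 = 546 ≡ 1 mod 109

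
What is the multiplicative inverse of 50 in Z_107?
Since 107 is prime, by Fermat 50^(-1) ≡ 50^{105} ≡ 15 mod 107. Verify: 50 × 15 = 750 ≡ 1 mod 107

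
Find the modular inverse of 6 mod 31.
Since 31 is prime, by Fermat 6^(-1) ≡ 6^{29} ≡ 26 mod 31. Verify: 6 × 26 = 156 ≡ 1 mod 31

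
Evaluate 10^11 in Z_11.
Using Fermat: 10^{10} ≡ 1 (mod 11). 11 ≡ 1 (mod 10). So 10^{11} ≡ 10^{1} ≡ 10 (mod 11)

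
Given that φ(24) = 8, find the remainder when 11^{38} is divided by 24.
By Euler: 11^{8} ≡ 1 mod 24 since gcd(11, 24) = 1. 38 = 4×8 + 6. So 11^{38} ≡ 11^{6} ≡ 1 mod 24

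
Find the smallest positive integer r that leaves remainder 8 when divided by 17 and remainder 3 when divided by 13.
M = 17 × 13 = 221. M₁ = 13, y₁ ≡ 4 (mod 17). M₂ = 17, y₂ ≡ 10 (mod 13). r = 8×13×4 + 3×17×10 ≡ 42 (mod 221)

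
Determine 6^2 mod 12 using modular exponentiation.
6^{2} = 36 ≡ 0 (mod 12)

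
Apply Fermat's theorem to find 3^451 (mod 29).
By Fermat: 3^{28} ≡ 1 (mod 29). 451 ≡ 3 (mod 28). So 3^{451} ≡ 3^{3} ≡ 27 (mod 29)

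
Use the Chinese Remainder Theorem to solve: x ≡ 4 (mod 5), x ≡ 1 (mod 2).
M = 5 × 2 = 10. M₁ = 2, y₁ ≡ 3 (mod 5). M₂ = 5, y₂ ≡ 1 (mod 2). x = 4×2×3 + 1×5×1 ≡ 9 (mod 10)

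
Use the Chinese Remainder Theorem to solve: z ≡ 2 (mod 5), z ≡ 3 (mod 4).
M = 5 × 4 = 20. M₁ = 4, y₁ ≡ 4 (mod 5). M₂ = 5, y₂ ≡ 1 (mod 4). z = 2×4×4 + 3×5×1 ≡ 7 (mod 20)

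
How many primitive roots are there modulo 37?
There are φ(37-1) = φ(36) = 12 primitive roots modulo 37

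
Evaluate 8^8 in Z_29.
By repeated squaring mod 29: 8^{1}≡8, 8^{2}≡6, 8^{4}≡7, 8^{8}≡20. So 8^{8} ≡ 20 mod 29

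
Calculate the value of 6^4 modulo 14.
6^{4} = 1296 ≡ 8 (mod 14)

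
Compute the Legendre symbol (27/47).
(27/47) = 27^{23} mod 47 = 1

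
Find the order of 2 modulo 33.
Powers of 2 mod 33: 2^1≡2, 2^2≡4, 2^3≡8, 2^4≡16, 2^5≡32, 2^6≡31, 2^7≡29, 2^8≡25, 2^9≡17, 2^10≡1. Order = 10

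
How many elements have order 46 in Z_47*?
A prime p has φ(p-1) primitive roots; here φ(46) = 22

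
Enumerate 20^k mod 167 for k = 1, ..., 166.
20^1, 20^2, ..., 20^{166} mod 167: [20, 66, 151, 14, 113, 89, 110, 29, 79, 77, 37, 72, 104, 76, 17, 6, 120, 62, 71, 84, 10, 33, 159, 7, 140, 128, 55, 98, 123, 122, 102, 36, 52, 38, 92, 3, 60, 31, 119, 42, 5, 100, 163, 87, 70, 64, 111, 49, 145, 61, 51, 18, 26, 19, 46, 85, 30, 99, 143, 21, 86, 50, 165, 127, 35, 32, 139, 108, 156, 114, 109, 9, 13, 93, 23, 126, 15, 133, 155, 94, 43, 25, 166, 147, 101, 16, 153, 54, 78, 57, 138, 88, 90, 130, 95, 63, 91, 150, 161, 47, 105, 96, 83, 157, 134, 8, 160, 27, 39, 112, 69, 44, 45, 65, 131, 115, 129, 75, 164, 107, 136, 48, 125, 162, 67, 4, 80, 97, 103, 56, 118, 22, 106, 116, 149, 141, 148, 121, 82, 137, 68, 24, 146, 81, 117, 2, 40, 132, 135, 28, 59, 11, 53, 58, 158, 154, 74, 144, 41, 152, 34, 12, 73, 124, 142, 1]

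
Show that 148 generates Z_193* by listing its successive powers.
148^1, 148^2, ..., 148^{192} mod 193: [148, 95, 164, 147, 140, 69, 176, 186, 122, 107, 10, 129, 178, 96, 119, 49, 111, 23, 123, 62, 105, 100, 132, 43, 188, 32, 104, 145, 37, 72, 41, 85, 35, 162, 44, 143, 127, 75, 99, 177, 141, 24, 78, 157, 76, 54, 79, 112, 171, 25, 33, 59, 47, 8, 26, 181, 154, 18, 155, 166, 57, 137, 11, 84, 80, 67, 73, 189, 180, 6, 116, 184, 19, 110, 68, 28, 91, 151, 153, 63, 60, 2, 103, 190, 135, 101, 87, 138, 159, 179, 51, 21, 20, 65, 163, 192, 45, 98, 29, 46, 53, 124, 17, 7, 71, 86, 183, 64, 15, 97, 74, 144, 82, 170, 70, 131, 88, 93, 61, 150, 5, 161, 89, 48, 156, 121, 152, 108, 158, 31, 149, 50, 66, 118, 94, 16, 52, 169, 115, 36, 117, 139, 114, 81, 22, 168, 160, 134, 146, 185, 167, 12, 39, 175, 38, 27, 136, 56, 182, 109, 113, 126, 120, 4, 13, 187, 77, 9, 174, 83, 125, 165, 102, 42, 40, 130, 133, 191, 90, 3, 58, 92, 106, 55, 34, 14, 142, 172, 173, 128, 30, 1]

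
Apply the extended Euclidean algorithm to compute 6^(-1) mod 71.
Extended GCD: 6(12) + 71(-1) = 1. So 6^(-1) ≡ 12 mod 71. Verify: 6 × 12 = 72 ≡ 1 mod 71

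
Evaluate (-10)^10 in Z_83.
By repeated squaring mod 83: (-10)^{1}≡73, (-10)^{2}≡17, (-10)^{4}≡40, (-10)^{8}≡23. Then (-10)^{10} = (-10)^{8+2} ≡ 23 × 17 ≡ 59 mod 83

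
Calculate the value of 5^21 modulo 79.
By repeated squaring mod 79: 5^{1}≡5, 5^{2}≡25, 5^{4}≡72, 5^{8}≡49, 5^{16}≡31. Then 5^{21} = 5^{16+4+1} ≡ 31 × 72 × 5 ≡ 21 mod 79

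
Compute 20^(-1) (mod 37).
Since 37 is prime, by Fermat 20^(-1) ≡ 20^{35} ≡ 13 (mod 37). Verify: 20 × 13 = 260 ≡ 1 (mod 37)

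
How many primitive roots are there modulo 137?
There are φ(137-1) = φ(136) = 64 primitive roots modulo 137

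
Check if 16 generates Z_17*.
16^{2} ≡ 1 mod 17 and 2 < 16, so ord_17(16) = 2 ≠ 16 and 16 is not a primitive root.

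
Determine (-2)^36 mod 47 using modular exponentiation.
By repeated squaring mod 47: (-2)^{1}≡45, (-2)^{2}≡4, (-2)^{4}≡16, (-2)^{8}≡21, (-2)^{16}≡18, (-2)^{32}≡42. Then (-2)^{36} = (-2)^{32+4} ≡ 42 × 16 ≡ 14 mod 47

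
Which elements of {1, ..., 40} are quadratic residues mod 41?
Squares in Z_41*: {1, 2, 4, 5, 8, 9, 10, 16, 18, 20, 21, 23, 25, 31, 32, 33, 36, 37, 39, 40}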